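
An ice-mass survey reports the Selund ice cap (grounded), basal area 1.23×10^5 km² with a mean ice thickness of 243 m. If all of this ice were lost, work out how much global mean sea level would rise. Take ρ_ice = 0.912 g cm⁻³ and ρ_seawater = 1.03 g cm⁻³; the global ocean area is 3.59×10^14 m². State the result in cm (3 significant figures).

≈ 7.37 cm

Selund: ice volume = 1.23×10^5 km² × 243 m = 2.989×10^4 km³; 2.989×10^4 × (912/1030) = 2.646×10^4 km³ of water.
Spread over 3.59×10^14 m² of ocean, Δh = 2.646×10^13 / 3.59×10^14 = 0.0737 m = 7.37 cm.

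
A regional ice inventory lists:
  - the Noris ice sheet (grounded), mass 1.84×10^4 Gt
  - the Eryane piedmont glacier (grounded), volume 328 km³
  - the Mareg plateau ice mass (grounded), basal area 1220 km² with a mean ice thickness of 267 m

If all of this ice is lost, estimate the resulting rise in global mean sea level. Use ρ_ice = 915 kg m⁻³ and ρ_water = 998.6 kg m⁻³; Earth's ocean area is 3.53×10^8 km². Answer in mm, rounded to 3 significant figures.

Noris: 1.84×10^4 Gt = 1.840×10^16 kg; dividing by ρ_w = 998.6 kg m⁻³ gives 1.843×10^13 m³ of water.
Eryane: 328 km³ × (915/998.6) = 300.5 km³ of water.
Mareg: ice volume = 1220 km² × 267 m = 325.7 km³; 325.7 × (915/998.6) = 298.5 km³ of water.
Total added water ≈ 1.902×10^13 m³ over 3.53×10^14 m² → Δh = 0.0539 m = 53.9 mm.

≈ 53.9 mm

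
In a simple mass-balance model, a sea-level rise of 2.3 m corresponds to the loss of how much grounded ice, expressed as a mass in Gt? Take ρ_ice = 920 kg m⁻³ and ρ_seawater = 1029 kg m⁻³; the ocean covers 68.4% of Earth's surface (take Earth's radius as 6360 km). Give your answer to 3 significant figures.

≈ 8.23×10^5 Gt

Required water volume = Δh × A = 2.3 m × 3.48×10^14 m² = 7.997×10^14 m³.
ρ_w = 1029 kg m⁻³, so the mass of water = 7.997×10^14 m³ × 1029 kg m⁻³ = 8.229×10^17 kg = 8.23×10^5 Gt (and the same mass of ice, by conservation).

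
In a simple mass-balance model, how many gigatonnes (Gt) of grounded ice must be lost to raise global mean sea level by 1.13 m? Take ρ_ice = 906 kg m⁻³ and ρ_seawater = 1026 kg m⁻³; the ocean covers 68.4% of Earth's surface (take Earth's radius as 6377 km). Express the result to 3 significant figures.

Required water volume = Δh × A = 1.13 m × 3.50×10^14 m² = 3.950×10^14 m³.
ρ_w = 1026 kg m⁻³, so the mass of water = 3.950×10^14 m³ × 1026 kg m⁻³ = 4.053×10^17 kg = 4.05×10^5 Gt (and the same mass of ice, by conservation).

≈ 4.05×10^5 Gt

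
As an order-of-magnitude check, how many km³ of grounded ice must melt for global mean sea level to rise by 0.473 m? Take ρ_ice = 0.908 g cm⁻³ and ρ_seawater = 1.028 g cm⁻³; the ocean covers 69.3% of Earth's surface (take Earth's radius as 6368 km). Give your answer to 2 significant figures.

≈ 1.9×10^5 km³

Required water volume = Δh × A = 0.473 m × 3.53×10^14 m² = 1.670×10^14 m³ = 1.670×10^5 km³.
Ice volume = water volume × ρ_w/ρ_ice = 1.670×10^5 × 1028/908 = 1.9×10^5 km³.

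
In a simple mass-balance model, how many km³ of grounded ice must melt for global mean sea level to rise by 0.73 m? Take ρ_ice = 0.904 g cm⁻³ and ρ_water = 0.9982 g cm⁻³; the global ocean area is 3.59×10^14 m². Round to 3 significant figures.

Required water volume = Δh × A = 0.73 m × 3.59×10^14 m² = 2.621×10^14 m³ = 2.621×10^5 km³.
Ice volume = water volume × ρ_w/ρ_ice = 2.621×10^5 × 998.2/904 = 2.89×10^5 km³.

≈ 2.89×10^5 km³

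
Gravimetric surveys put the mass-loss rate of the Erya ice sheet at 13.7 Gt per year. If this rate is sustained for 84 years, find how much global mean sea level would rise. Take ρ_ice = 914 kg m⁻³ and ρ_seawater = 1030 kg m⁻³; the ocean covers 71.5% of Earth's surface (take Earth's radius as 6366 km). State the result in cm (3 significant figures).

≈ 0.307 cm

Total mass lost = 13.7 Gt/yr × 84 yr = 1151 Gt = 1.151×10^15 kg.
ρ_w = 1030 kg m⁻³, so water volume = 1.151×10^15 / 1030 = 1.117×10^12 m³.
Δh = 1.117×10^12 / 3.64×10^14 = 3.07×10^-3 m = 0.307 cm.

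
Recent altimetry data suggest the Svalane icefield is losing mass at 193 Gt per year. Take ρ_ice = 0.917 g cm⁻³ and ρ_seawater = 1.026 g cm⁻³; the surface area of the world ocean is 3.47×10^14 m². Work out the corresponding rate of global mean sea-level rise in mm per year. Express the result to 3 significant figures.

ρ_w = 1.026 g cm⁻³ = 1026 kg m⁻³. Annual water volume added = 193 Gt / ρ_w = 1.930×10^14 kg / 1026 kg m⁻³ = 1.881×10^11 m³.
Δh per year = 1.881×10^11 / 3.47×10^14 = 5.42×10^-4 m = 0.542 mm.

≈ 0.542 mm/yr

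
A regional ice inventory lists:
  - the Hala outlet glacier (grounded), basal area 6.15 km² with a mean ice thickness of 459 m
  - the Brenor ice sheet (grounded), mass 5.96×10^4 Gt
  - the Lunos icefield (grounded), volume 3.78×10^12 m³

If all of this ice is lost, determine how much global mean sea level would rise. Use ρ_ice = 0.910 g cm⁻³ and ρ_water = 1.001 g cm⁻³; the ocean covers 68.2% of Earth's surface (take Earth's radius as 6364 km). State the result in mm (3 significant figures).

≈ 181 mm

Hala: ice volume = 6.15 km² × 459 m = 2.823 km³; 2.823 × (910/1001) = 2.566 km³ of water.
Brenor: 5.96×10^4 Gt = 5.960×10^16 kg; dividing by ρ_w = 1.001 g cm⁻³ = 1001 kg m⁻³ gives 5.954×10^13 m³ of water.
Lunos: 3.78×10^12 m³ × (910/1001) = 3.436×10^12 m³ of water.
Total added water ≈ 6.298×10^13 m³ over 3.47×10^14 m² → Δh = 0.181 m = 181 mm.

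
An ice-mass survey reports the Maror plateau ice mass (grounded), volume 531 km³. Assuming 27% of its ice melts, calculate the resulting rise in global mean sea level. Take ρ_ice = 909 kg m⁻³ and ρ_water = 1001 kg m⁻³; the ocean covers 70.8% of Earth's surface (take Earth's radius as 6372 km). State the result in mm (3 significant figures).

≈ 0.360 mm

Maror: 0.27 × 531 km³ × (909/1001) = 130.2 km³ of water.
Spread over 3.61×10^14 m² of ocean, Δh = 1.302×10^11 / 3.61×10^14 = 3.60×10^-4 m = 0.360 mm.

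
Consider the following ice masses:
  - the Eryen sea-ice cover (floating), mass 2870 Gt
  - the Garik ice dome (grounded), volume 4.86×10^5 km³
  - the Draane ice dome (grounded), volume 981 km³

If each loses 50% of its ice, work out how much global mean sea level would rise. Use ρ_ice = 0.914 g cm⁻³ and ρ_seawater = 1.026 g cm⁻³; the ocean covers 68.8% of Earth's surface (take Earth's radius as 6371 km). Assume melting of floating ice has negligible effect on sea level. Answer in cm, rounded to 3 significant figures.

The Eryen sea-ice cover is floating and already displaces its own weight of water, so its melt adds essentially nothing to sea level.
Garik: 0.5 × 4.86×10^5 km³ × (914/1026) = 2.165×10^5 km³ of water.
Draane: 0.5 × 981 km³ × (914/1026) = 437.0 km³ of water.
Total added water ≈ 2.169×10^14 m³ over 3.51×10^14 m² → Δh = 0.618 m = 61.8 cm.

≈ 61.8 cm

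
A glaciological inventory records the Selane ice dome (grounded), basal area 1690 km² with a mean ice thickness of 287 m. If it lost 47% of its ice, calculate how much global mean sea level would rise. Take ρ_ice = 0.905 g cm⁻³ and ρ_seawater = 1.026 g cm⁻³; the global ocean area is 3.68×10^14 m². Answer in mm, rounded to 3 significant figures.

≈ 0.546 mm

Selane: ice volume = 1690 km² × 287 m = 485.0 km³; 0.47 × 485.0 × (905/1026) = 201.1 km³ of water.
Spread over 3.68×10^14 m² of ocean, Δh = 2.011×10^11 / 3.68×10^14 = 5.46×10^-4 m = 0.546 mm.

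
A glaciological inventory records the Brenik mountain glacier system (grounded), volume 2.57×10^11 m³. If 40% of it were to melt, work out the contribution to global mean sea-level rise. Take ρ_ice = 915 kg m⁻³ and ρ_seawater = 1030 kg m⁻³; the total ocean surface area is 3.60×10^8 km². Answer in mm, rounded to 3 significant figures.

≈ 0.254 mm

Brenik: 0.4 × 2.57×10^11 m³ × (915/1030) = 9.132×10^10 m³ of water.
Spread over 3.60×10^14 m² of ocean, Δh = 9.132×10^10 / 3.60×10^14 = 2.54×10^-4 m = 0.254 mm.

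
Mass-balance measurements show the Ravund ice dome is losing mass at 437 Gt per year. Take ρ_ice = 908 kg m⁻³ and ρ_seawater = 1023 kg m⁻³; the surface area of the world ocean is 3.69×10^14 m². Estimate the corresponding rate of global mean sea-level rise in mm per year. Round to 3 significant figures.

≈ 1.16 mm/yr

ρ_w = 1023 kg m⁻³. Annual water volume added = 437 Gt / ρ_w = 4.370×10^14 kg / 1023 kg m⁻³ = 4.272×10^11 m³.
Δh per year = 4.272×10^11 / 3.69×10^14 = 1.16×10^-3 m = 1.16 mm.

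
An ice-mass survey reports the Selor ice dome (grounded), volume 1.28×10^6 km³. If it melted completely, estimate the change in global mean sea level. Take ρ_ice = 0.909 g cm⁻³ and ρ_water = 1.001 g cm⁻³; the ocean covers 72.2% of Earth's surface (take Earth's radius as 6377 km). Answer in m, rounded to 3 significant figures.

≈ 3.15 m

Selor: 1.28×10^6 km³ × (909/1001) = 1.162×10^6 km³ of water.
Spread over 3.69×10^14 m² of ocean, Δh = 1.162×10^15 / 3.69×10^14 = 3.15 m.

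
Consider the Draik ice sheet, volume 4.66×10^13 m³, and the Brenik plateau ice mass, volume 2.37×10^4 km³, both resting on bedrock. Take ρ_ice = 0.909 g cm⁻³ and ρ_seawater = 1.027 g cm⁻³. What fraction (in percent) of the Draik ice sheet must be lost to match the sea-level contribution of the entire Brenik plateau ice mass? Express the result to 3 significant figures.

≈ 50.9 %

Equal sea-level rise means equal mass of meltwater, i.e. equal mass of ice lost.
Ice mass of Brenik: 2.154×10^16 kg; ice mass of Draik: 4.236×10^16 kg.
Fraction required = 2.154×10^16 / 4.236×10^16 = 0.509 → 50.9 %.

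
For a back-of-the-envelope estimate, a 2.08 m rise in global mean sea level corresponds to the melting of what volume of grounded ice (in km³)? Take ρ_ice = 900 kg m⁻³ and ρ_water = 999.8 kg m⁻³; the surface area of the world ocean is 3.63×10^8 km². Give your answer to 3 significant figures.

Required water volume = Δh × A = 2.08 m × 3.63×10^14 m² = 7.550×10^14 m³ = 7.550×10^5 km³.
Ice volume = water volume × ρ_w/ρ_ice = 7.550×10^5 × 999.8/900 = 8.39×10^5 km³.

≈ 8.39×10^5 km³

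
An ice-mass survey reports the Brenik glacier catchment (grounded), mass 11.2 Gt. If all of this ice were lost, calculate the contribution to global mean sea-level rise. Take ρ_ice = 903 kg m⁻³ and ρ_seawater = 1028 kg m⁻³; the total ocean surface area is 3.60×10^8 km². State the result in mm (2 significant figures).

≈ 0.030 mm

Brenik: 11.2 Gt = 1.120×10^13 kg; dividing by ρ_w = 1028 kg m⁻³ gives 1.089×10^10 m³ of water.
Spread over 3.60×10^14 m² of ocean, Δh = 1.089×10^10 / 3.60×10^14 = 3.03×10^-5 m = 0.030 mm.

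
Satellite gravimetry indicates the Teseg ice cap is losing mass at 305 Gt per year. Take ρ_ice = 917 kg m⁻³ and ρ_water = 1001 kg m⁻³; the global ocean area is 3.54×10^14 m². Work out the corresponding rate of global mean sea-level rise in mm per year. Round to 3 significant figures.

ρ_w = 1001 kg m⁻³. Annual water volume added = 305 Gt / ρ_w = 3.050×10^14 kg / 1001 kg m⁻³ = 3.047×10^11 m³.
Δh per year = 3.047×10^11 / 3.54×10^14 = 8.61×10^-4 m = 0.861 mm.

≈ 0.861 mm/yr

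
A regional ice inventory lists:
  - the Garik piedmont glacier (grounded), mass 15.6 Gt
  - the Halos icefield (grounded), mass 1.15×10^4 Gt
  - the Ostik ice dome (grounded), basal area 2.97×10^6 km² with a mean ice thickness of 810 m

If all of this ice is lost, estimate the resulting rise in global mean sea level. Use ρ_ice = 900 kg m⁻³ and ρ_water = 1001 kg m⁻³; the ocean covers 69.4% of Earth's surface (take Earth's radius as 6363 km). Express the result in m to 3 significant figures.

Garik: 15.6 Gt = 1.560×10^13 kg; dividing by ρ_w = 1001 kg m⁻³ gives 1.558×10^10 m³ of water.
Halos: 1.15×10^4 Gt = 1.150×10^16 kg; dividing by ρ_w = 1001 kg m⁻³ gives 1.149×10^13 m³ of water.
Ostik: ice volume = 2.97×10^6 km² × 810 m = 2.406×10^6 km³; 2.406×10^6 × (900/1001) = 2.163×10^6 km³ of water.
Total added water ≈ 2.174×10^15 m³ over 3.53×10^14 m² → Δh = 6.16 m.

≈ 6.16 m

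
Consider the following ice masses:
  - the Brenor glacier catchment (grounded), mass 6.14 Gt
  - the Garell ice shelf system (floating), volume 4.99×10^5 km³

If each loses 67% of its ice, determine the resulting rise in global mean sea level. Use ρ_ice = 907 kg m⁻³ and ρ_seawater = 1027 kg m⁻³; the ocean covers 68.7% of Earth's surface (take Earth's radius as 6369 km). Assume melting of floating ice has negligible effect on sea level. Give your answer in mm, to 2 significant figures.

≈ 0.011 mm

Brenor: 0.67 × 6.14 Gt = 4.114×10^12 kg; dividing by ρ_w = 1027 kg m⁻³ gives 4.006×10^9 m³ of water.
The Garell ice shelf system is floating and already displaces its own weight of water, so its melt adds essentially nothing to sea level.
Total added water ≈ 4.006×10^9 m³ over 3.50×10^14 m² → Δh = 1.14×10^-5 m = 0.011 mm.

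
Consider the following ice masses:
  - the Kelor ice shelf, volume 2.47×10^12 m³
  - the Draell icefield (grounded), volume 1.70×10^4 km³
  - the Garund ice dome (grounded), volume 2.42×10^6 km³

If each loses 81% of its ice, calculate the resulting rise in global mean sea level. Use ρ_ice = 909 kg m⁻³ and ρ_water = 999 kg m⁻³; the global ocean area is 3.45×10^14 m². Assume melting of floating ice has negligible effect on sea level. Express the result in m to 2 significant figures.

≈ 5.2 m

The Kelor ice shelf is floating and already displaces its own weight of water, so its melt adds essentially nothing to sea level.
Draell: 0.81 × 1.70×10^4 km³ × (909/999) = 1.253×10^4 km³ of water.
Garund: 0.81 × 2.42×10^6 km³ × (909/999) = 1.784×10^6 km³ of water.
Total added water ≈ 1.796×10^15 m³ over 3.45×10^14 m² → Δh = 5.21 m.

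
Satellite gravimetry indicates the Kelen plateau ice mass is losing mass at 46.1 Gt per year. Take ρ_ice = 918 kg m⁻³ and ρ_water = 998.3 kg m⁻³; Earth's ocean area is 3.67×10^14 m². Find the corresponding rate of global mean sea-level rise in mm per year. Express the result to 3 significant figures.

ρ_w = 998.3 kg m⁻³. Annual water volume added = 46.1 Gt / ρ_w = 4.610×10^13 kg / 998.3 kg m⁻³ = 4.618×10^10 m³.
Δh per year = 4.618×10^10 / 3.67×10^14 = 1.26×10^-4 m = 0.126 mm.

≈ 0.126 mm/yr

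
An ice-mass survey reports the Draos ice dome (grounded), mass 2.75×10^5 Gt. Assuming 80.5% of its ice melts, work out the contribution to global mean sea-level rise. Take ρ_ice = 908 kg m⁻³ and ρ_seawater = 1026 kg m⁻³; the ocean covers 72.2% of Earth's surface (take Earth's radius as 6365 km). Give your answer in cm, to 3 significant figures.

Draos: 0.805 × 2.75×10^5 Gt = 2.214×10^17 kg; dividing by ρ_w = 1026 kg m⁻³ gives 2.158×10^14 m³ of water.
Spread over 3.68×10^14 m² of ocean, Δh = 2.158×10^14 / 3.68×10^14 = 0.587 m = 58.7 cm.

≈ 58.7 cm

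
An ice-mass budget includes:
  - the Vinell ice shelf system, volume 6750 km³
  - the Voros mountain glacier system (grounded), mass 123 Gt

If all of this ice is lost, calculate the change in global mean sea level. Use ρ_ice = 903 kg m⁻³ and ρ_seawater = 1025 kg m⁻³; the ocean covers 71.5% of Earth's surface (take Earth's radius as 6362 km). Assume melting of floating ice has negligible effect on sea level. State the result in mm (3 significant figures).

≈ 0.330 mm

The Vinell ice shelf system is floating and already displaces its own weight of water, so its melt adds essentially nothing to sea level.
Voros: 123 Gt = 1.230×10^14 kg; dividing by ρ_w = 1025 kg m⁻³ gives 1.200×10^11 m³ of water.
Total added water ≈ 1.200×10^11 m³ over 3.64×10^14 m² → Δh = 3.30×10^-4 m = 0.330 mm.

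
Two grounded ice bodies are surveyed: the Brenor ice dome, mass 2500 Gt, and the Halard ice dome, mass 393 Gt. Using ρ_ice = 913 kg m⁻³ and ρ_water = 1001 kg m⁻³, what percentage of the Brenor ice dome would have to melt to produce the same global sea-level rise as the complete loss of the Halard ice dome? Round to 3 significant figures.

≈ 15.7 %

Equal sea-level rise means equal mass of meltwater, i.e. equal mass of ice lost.
Ice mass of Halard: 3.930×10^14 kg; ice mass of Brenor: 2.500×10^15 kg.
Fraction required = 3.930×10^14 / 2.500×10^15 = 0.157 → 15.7 %.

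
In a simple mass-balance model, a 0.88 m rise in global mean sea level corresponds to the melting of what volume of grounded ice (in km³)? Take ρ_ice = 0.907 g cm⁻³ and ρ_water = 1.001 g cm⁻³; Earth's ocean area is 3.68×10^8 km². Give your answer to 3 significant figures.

≈ 3.57×10^5 km³

Required water volume = Δh × A = 0.88 m × 3.68×10^14 m² = 3.238×10^14 m³ = 3.238×10^5 km³.
Ice volume = water volume × ρ_w/ρ_ice = 3.238×10^5 × 1001/907 = 3.57×10^5 km³.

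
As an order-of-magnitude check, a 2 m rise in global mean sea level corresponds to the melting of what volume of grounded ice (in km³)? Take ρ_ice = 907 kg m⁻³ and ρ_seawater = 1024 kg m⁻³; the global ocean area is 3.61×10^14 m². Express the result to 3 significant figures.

Required water volume = Δh × A = 2 m × 3.61×10^14 m² = 7.220×10^14 m³ = 7.220×10^5 km³.
Ice volume = water volume × ρ_w/ρ_ice = 7.220×10^5 × 1024/907 = 8.15×10^5 km³.

≈ 8.15×10^5 km³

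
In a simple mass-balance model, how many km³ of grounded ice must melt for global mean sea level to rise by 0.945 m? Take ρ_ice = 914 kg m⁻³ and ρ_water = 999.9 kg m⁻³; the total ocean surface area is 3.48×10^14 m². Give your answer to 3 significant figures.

≈ 3.60×10^5 km³

Required water volume = Δh × A = 0.945 m × 3.48×10^14 m² = 3.289×10^14 m³ = 3.289×10^5 km³.
Ice volume = water volume × ρ_w/ρ_ice = 3.289×10^5 × 999.9/914 = 3.60×10^5 km³.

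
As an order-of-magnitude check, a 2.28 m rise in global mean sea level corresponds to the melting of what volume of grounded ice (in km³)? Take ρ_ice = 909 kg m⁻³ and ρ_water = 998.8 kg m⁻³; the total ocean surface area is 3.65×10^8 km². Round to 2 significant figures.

Required water volume = Δh × A = 2.28 m × 3.65×10^14 m² = 8.322×10^14 m³ = 8.322×10^5 km³.
Ice volume = water volume × ρ_w/ρ_ice = 8.322×10^5 × 998.8/909 = 9.1×10^5 km³.

≈ 9.1×10^5 km³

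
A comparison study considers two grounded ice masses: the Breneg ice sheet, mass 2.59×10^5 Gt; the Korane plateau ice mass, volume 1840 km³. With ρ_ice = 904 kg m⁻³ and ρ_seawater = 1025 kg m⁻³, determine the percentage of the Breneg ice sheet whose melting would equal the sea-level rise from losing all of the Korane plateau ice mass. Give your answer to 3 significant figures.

≈ 0.642 %

Equal sea-level rise means equal mass of meltwater, i.e. equal mass of ice lost.
Ice mass of Korane: 1.663×10^15 kg; ice mass of Breneg: 2.590×10^17 kg.
Fraction required = 1.663×10^15 / 2.590×10^17 = 6.42×10^-3 → 0.642 %.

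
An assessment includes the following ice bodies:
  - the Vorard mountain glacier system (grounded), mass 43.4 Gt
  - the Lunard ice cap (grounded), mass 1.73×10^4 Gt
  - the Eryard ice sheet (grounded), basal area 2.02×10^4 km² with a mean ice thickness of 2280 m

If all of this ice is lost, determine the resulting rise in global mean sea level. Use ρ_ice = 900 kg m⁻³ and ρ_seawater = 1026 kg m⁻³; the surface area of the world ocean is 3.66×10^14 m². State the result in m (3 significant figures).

≈ 0.157 m

Vorard: 43.4 Gt = 4.340×10^13 kg; dividing by ρ_w = 1026 kg m⁻³ gives 4.230×10^10 m³ of water.
Lunard: 1.73×10^4 Gt = 1.730×10^16 kg; dividing by ρ_w = 1026 kg m⁻³ gives 1.686×10^13 m³ of water.
Eryard: ice volume = 2.02×10^4 km² × 2280 m = 4.606×10^4 km³; 4.606×10^4 × (900/1026) = 4.040×10^4 km³ of water.
Total added water ≈ 5.730×10^13 m³ over 3.66×10^14 m² → Δh = 0.157 m.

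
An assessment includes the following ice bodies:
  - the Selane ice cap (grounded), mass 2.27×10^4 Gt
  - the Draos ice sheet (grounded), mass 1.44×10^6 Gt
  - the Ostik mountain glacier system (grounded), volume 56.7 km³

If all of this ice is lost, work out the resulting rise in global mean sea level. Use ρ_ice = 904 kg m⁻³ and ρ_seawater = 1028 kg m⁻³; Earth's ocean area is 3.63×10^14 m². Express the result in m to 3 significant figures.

Selane: 2.27×10^4 Gt = 2.270×10^16 kg; dividing by ρ_w = 1028 kg m⁻³ gives 2.208×10^13 m³ of water.
Draos: 1.44×10^6 Gt = 1.440×10^18 kg; dividing by ρ_w = 1028 kg m⁻³ gives 1.401×10^15 m³ of water.
Ostik: 56.7 km³ × (904/1028) = 49.86 km³ of water.
Total added water ≈ 1.423×10^15 m³ over 3.63×10^14 m² → Δh = 3.92 m.

≈ 3.92 m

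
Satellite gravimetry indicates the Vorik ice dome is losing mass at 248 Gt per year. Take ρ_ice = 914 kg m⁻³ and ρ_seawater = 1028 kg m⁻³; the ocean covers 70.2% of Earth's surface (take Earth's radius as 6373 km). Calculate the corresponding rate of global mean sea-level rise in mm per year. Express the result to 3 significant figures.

≈ 0.673 mm/yr

ρ_w = 1028 kg m⁻³. Annual water volume added = 248 Gt / ρ_w = 2.480×10^14 kg / 1028 kg m⁻³ = 2.412×10^11 m³.
Δh per year = 2.412×10^11 / 3.58×10^14 = 6.73×10^-4 m = 0.673 mm.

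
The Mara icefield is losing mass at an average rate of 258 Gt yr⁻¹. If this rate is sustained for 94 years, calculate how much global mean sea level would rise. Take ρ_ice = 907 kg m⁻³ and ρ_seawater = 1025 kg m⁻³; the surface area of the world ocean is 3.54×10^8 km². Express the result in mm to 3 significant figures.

≈ 66.8 mm

Total mass lost = 258 Gt/yr × 94 yr = 2.425×10^4 Gt = 2.425×10^16 kg.
ρ_w = 1025 kg m⁻³, so water volume = 2.425×10^16 / 1025 = 2.366×10^13 m³.
Δh = 2.366×10^13 / 3.54×10^14 = 0.0668 m = 66.8 mm.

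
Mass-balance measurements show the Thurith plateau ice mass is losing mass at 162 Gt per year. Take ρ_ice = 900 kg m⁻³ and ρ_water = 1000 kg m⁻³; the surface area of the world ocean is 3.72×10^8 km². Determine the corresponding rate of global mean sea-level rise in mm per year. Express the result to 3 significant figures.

ρ_w = 1000 kg m⁻³. Annual water volume added = 162 Gt / ρ_w = 1.620×10^14 kg / 1000 kg m⁻³ = 1.620×10^11 m³.
Δh per year = 1.620×10^11 / 3.72×10^14 = 4.35×10^-4 m = 0.435 mm.

≈ 0.435 mm/yr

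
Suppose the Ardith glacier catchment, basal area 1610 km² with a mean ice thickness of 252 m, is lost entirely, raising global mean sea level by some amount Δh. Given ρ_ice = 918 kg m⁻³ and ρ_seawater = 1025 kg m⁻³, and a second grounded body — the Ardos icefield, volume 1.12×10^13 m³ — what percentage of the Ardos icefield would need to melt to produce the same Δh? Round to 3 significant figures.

≈ 3.62 %

Equal sea-level rise means equal mass of meltwater, i.e. equal mass of ice lost.
Ice mass of Ardith: 3.725×10^14 kg; ice mass of Ardos: 1.028×10^16 kg.
Fraction required = 3.725×10^14 / 1.028×10^16 = 0.0362 → 3.62 %.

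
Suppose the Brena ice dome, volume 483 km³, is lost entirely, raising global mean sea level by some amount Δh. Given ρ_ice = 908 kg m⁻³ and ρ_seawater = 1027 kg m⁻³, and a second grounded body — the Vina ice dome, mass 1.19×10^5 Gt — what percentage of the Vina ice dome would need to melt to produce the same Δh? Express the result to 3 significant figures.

≈ 0.369 %

Equal sea-level rise means equal mass of meltwater, i.e. equal mass of ice lost.
Ice mass of Brena: 4.386×10^14 kg; ice mass of Vina: 1.190×10^17 kg.
Fraction required = 4.386×10^14 / 1.190×10^17 = 3.69×10^-3 → 0.369 %.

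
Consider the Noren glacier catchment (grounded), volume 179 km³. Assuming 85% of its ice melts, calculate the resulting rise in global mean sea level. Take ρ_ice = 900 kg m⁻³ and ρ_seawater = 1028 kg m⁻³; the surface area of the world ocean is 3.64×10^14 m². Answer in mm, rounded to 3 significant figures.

≈ 0.366 mm

Noren: 0.85 × 179 km³ × (900/1028) = 133.2 km³ of water.
Spread over 3.64×10^14 m² of ocean, Δh = 1.332×10^11 / 3.64×10^14 = 3.66×10^-4 m = 0.366 mm.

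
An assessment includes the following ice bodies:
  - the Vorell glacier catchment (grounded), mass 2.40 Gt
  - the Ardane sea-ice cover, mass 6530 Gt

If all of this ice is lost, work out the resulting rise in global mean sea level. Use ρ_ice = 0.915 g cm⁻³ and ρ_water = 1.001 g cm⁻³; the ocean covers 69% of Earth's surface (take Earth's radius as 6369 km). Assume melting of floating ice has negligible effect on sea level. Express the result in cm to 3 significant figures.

≈ 6.82×10^-4 cm

Vorell: 2.40 Gt = 2.400×10^12 kg; dividing by ρ_w = 1.001 g cm⁻³ = 1001 kg m⁻³ gives 2.398×10^9 m³ of water.
The Ardane sea-ice cover is floating and already displaces its own weight of water, so its melt adds essentially nothing to sea level.
Total added water ≈ 2.398×10^9 m³ over 3.52×10^14 m² → Δh = 6.82×10^-6 m = 6.82×10^-4 cm.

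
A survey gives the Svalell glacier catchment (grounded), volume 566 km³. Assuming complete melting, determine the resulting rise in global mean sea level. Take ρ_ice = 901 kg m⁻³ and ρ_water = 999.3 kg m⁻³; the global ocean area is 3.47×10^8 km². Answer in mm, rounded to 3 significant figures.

≈ 1.47 mm

Svalell: 566 km³ × (901/999.3) = 510.3 km³ of water.
Spread over 3.47×10^14 m² of ocean, Δh = 5.103×10^11 / 3.47×10^14 = 1.47×10^-3 m = 1.47 mm.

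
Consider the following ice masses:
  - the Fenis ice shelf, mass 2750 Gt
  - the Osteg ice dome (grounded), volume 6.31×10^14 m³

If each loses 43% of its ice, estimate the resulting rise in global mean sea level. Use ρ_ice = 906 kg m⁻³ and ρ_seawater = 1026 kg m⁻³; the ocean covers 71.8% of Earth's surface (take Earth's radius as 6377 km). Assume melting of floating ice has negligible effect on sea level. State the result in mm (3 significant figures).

≈ 653 mm

The Fenis ice shelf is floating and already displaces its own weight of water, so its melt adds essentially nothing to sea level.
Osteg: 0.43 × 6.31×10^14 m³ × (906/1026) = 2.396×10^14 m³ of water.
Total added water ≈ 2.396×10^14 m³ over 3.67×10^14 m² → Δh = 0.653 m = 653 mm.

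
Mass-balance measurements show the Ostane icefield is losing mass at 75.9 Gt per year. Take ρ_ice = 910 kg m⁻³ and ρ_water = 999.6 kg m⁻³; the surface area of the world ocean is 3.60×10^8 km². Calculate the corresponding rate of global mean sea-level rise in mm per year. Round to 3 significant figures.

ρ_w = 999.6 kg m⁻³. Annual water volume added = 75.9 Gt / ρ_w = 7.590×10^13 kg / 999.6 kg m⁻³ = 7.593×10^10 m³.
Δh per year = 7.593×10^10 / 3.60×10^14 = 2.11×10^-4 m = 0.211 mm.

≈ 0.211 mm/yr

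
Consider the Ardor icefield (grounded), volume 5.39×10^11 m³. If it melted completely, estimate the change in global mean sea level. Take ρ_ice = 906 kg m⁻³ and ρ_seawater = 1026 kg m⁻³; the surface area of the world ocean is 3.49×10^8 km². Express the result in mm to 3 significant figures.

≈ 1.36 mm

Ardor: 5.39×10^11 m³ × (906/1026) = 4.760×10^11 m³ of water.
Spread over 3.49×10^14 m² of ocean, Δh = 4.760×10^11 / 3.49×10^14 = 1.36×10^-3 m = 1.36 mm.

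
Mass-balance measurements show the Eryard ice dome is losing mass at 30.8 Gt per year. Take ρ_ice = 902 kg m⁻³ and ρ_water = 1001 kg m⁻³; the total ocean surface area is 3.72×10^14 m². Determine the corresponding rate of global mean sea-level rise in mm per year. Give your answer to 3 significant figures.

≈ 0.0827 mm/yr

ρ_w = 1001 kg m⁻³. Annual water volume added = 30.8 Gt / ρ_w = 3.080×10^13 kg / 1001 kg m⁻³ = 3.077×10^10 m³.
Δh per year = 3.077×10^10 / 3.72×10^14 = 8.27×10^-5 m = 0.0827 mm.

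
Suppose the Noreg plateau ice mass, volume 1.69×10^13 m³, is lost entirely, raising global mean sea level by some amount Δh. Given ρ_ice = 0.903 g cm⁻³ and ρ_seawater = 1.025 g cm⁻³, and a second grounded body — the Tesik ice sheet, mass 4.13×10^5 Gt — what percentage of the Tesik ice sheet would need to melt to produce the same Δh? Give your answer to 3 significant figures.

≈ 3.70 %

Equal sea-level rise means equal mass of meltwater, i.e. equal mass of ice lost.
Ice mass of Noreg: 1.526×10^16 kg; ice mass of Tesik: 4.130×10^17 kg.
Fraction required = 1.526×10^16 / 4.130×10^17 = 0.0370 → 3.70 %.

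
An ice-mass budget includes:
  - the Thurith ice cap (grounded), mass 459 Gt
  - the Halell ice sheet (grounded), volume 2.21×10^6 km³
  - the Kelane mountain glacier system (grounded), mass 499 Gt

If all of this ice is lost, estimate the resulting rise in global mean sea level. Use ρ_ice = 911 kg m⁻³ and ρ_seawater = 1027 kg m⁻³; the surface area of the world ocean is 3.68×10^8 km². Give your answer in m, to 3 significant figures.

Thurith: 459 Gt = 4.590×10^14 kg; dividing by ρ_w = 1027 kg m⁻³ gives 4.469×10^11 m³ of water.
Halell: 2.21×10^6 km³ × (911/1027) = 1.960×10^6 km³ of water.
Kelane: 499 Gt = 4.990×10^14 kg; dividing by ρ_w = 1027 kg m⁻³ gives 4.859×10^11 m³ of water.
Total added water ≈ 1.961×10^15 m³ over 3.68×10^14 m² → Δh = 5.33 m.

≈ 5.33 m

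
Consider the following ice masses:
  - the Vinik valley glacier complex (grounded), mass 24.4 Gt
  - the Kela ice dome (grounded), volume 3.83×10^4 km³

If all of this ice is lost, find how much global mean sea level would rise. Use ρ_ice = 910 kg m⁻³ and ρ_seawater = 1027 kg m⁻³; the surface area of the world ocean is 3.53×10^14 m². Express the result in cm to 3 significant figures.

Vinik: 24.4 Gt = 2.440×10^13 kg; dividing by ρ_w = 1027 kg m⁻³ gives 2.376×10^10 m³ of water.
Kela: 3.83×10^4 km³ × (910/1027) = 3.394×10^4 km³ of water.
Total added water ≈ 3.396×10^13 m³ over 3.53×10^14 m² → Δh = 0.0962 m = 9.62 cm.

≈ 9.62 cm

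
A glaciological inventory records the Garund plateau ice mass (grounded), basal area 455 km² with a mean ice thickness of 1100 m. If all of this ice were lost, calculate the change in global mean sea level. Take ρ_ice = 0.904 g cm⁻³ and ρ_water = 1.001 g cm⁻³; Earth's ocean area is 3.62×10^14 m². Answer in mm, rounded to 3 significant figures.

≈ 1.25 mm

Garund: ice volume = 455 km² × 1100 m = 500.5 km³; 500.5 × (904/1001) = 452.0 km³ of water.
Spread over 3.62×10^14 m² of ocean, Δh = 4.520×10^11 / 3.62×10^14 = 1.25×10^-3 m = 1.25 mm.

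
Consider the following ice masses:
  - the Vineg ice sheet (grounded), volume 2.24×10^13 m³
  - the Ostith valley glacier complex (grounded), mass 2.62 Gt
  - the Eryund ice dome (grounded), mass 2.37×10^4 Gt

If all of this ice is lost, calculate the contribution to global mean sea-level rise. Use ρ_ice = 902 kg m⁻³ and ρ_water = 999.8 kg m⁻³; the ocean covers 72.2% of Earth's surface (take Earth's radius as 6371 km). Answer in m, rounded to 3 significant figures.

≈ 0.119 m

Vineg: 2.24×10^13 m³ × (902/999.8) = 2.021×10^13 m³ of water.
Ostith: 2.62 Gt = 2.620×10^12 kg; dividing by ρ_w = 999.8 kg m⁻³ gives 2.621×10^9 m³ of water.
Eryund: 2.37×10^4 Gt = 2.370×10^16 kg; dividing by ρ_w = 999.8 kg m⁻³ gives 2.370×10^13 m³ of water.
Total added water ≈ 4.392×10^13 m³ over 3.68×10^14 m² → Δh = 0.119 m.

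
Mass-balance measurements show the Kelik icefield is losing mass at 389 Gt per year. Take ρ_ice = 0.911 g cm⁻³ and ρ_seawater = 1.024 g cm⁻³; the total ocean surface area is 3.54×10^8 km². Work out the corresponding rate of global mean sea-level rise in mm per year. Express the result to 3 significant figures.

≈ 1.07 mm/yr

ρ_w = 1.024 g cm⁻³ = 1024 kg m⁻³. Annual water volume added = 389 Gt / ρ_w = 3.890×10^14 kg / 1024 kg m⁻³ = 3.799×10^11 m³.
Δh per year = 3.799×10^11 / 3.54×10^14 = 1.07×10^-3 m = 1.07 mm.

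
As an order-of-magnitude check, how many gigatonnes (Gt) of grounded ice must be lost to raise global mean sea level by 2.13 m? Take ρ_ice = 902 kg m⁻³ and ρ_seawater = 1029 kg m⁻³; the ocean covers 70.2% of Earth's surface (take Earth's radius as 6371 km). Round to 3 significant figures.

≈ 7.85×10^5 Gt

Required water volume = Δh × A = 2.13 m × 3.58×10^14 m² = 7.627×10^14 m³.
ρ_w = 1029 kg m⁻³, so the mass of water = 7.627×10^14 m³ × 1029 kg m⁻³ = 7.848×10^17 kg = 7.85×10^5 Gt (and the same mass of ice, by conservation).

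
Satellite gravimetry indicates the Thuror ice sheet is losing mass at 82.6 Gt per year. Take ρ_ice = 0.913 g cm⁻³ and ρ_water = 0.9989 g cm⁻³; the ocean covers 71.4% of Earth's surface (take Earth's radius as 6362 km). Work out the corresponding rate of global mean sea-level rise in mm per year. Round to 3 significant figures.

ρ_w = 0.9989 g cm⁻³ = 998.9 kg m⁻³. Annual water volume added = 82.6 Gt / ρ_w = 8.260×10^13 kg / 998.9 kg m⁻³ = 8.269×10^10 m³.
Δh per year = 8.269×10^10 / 3.63×10^14 = 2.28×10^-4 m = 0.228 mm.

≈ 0.228 mm/yr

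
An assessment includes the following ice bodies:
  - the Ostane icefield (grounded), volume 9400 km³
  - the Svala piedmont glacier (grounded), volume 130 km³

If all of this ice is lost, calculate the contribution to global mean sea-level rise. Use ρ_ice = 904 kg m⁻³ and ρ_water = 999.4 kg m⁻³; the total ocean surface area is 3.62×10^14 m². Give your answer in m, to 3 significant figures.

Ostane: 9400 km³ × (904/999.4) = 8503 km³ of water.
Svala: 130 km³ × (904/999.4) = 117.6 km³ of water.
Total added water ≈ 8.620×10^12 m³ over 3.62×10^14 m² → Δh = 0.0238 m.

≈ 0.0238 m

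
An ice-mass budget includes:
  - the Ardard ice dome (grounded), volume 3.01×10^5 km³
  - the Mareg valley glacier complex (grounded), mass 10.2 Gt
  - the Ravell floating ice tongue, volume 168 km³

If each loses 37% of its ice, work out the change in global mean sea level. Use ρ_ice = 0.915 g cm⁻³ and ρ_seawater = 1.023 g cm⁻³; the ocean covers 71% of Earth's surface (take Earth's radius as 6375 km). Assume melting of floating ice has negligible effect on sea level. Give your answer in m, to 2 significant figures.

Ardard: 0.37 × 3.01×10^5 km³ × (915/1023) = 9.961×10^4 km³ of water.
Mareg: 0.37 × 10.2 Gt = 3.774×10^12 kg; dividing by ρ_w = 1.023 g cm⁻³ = 1023 kg m⁻³ gives 3.689×10^9 m³ of water.
The Ravell floating ice tongue is floating and already displaces its own weight of water, so its melt adds essentially nothing to sea level.
Total added water ≈ 9.962×10^13 m³ over 3.63×10^14 m² → Δh = 0.275 m.

≈ 0.27 m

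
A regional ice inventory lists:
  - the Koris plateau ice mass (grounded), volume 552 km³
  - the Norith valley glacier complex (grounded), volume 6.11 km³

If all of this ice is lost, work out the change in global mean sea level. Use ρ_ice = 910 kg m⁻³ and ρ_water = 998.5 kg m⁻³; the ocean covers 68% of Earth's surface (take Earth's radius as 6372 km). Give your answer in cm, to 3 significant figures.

Koris: 552 km³ × (910/998.5) = 503.1 km³ of water.
Norith: 6.11 km³ × (910/998.5) = 5.568 km³ of water.
Total added water ≈ 5.086×10^11 m³ over 3.47×10^14 m² → Δh = 1.47×10^-3 m = 0.147 cm.

≈ 0.147 cm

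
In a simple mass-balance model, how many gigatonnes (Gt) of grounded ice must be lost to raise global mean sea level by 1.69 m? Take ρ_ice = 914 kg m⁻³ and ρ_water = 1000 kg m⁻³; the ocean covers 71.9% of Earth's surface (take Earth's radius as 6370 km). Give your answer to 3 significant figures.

≈ 6.20×10^5 Gt

Required water volume = Δh × A = 1.69 m × 3.67×10^14 m² = 6.196×10^14 m³.
ρ_w = 1000 kg m⁻³, so the mass of water = 6.196×10^14 m³ × 1000 kg m⁻³ = 6.196×10^17 kg = 6.20×10^5 Gt (and the same mass of ice, by conservation).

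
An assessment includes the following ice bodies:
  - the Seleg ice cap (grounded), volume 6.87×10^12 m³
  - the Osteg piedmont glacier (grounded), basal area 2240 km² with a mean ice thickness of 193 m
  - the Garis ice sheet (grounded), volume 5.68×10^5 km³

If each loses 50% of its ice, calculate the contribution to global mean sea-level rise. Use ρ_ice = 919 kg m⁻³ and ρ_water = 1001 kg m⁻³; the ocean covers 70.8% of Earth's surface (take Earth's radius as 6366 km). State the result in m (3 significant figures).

Seleg: 0.5 × 6.87×10^12 m³ × (919/1001) = 3.154×10^12 m³ of water.
Osteg: ice volume = 2240 km² × 193 m = 432.3 km³; 0.5 × 432.3 × (919/1001) = 198.5 km³ of water.
Garis: 0.5 × 5.68×10^5 km³ × (919/1001) = 2.607×10^5 km³ of water.
Total added water ≈ 2.641×10^14 m³ over 3.61×10^14 m² → Δh = 0.732 m.

≈ 0.732 m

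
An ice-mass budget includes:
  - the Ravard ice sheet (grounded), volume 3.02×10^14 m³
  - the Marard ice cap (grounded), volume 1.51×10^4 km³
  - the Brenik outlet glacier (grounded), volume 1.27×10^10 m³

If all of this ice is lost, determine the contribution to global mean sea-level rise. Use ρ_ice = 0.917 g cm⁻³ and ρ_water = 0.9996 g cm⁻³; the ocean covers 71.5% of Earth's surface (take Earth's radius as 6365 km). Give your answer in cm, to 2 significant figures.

≈ 80 cm

Ravard: 3.02×10^14 m³ × (917/999.6) = 2.770×10^14 m³ of water.
Marard: 1.51×10^4 km³ × (917/999.6) = 1.385×10^4 km³ of water.
Brenik: 1.27×10^10 m³ × (917/999.6) = 1.165×10^10 m³ of water.
Total added water ≈ 2.909×10^14 m³ over 3.64×10^14 m² → Δh = 0.799 m = 80 cm.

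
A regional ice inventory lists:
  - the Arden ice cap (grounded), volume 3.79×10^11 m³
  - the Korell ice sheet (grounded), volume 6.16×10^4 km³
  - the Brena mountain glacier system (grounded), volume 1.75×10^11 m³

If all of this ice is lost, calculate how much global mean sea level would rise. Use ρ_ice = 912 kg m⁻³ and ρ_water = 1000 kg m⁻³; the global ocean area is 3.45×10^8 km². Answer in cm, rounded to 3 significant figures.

Arden: 3.79×10^11 m³ × (912/1000) = 3.456×10^11 m³ of water.
Korell: 6.16×10^4 km³ × (912/1000) = 5.618×10^4 km³ of water.
Brena: 1.75×10^11 m³ × (912/1000) = 1.596×10^11 m³ of water.
Total added water ≈ 5.668×10^13 m³ over 3.45×10^14 m² → Δh = 0.164 m = 16.4 cm.

≈ 16.4 cm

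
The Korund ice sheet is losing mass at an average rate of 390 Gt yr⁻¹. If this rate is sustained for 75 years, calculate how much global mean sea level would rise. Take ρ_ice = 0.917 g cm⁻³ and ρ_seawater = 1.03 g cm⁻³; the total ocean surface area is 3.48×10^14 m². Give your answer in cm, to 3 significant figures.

≈ 8.16 cm

Total mass lost = 390 Gt/yr × 75 yr = 2.925×10^4 Gt = 2.925×10^16 kg.
ρ_w = 1.03 g cm⁻³ = 1030 kg m⁻³, so water volume = 2.925×10^16 / 1030 = 2.840×10^13 m³.
Δh = 2.840×10^13 / 3.48×10^14 = 0.0816 m = 8.16 cm.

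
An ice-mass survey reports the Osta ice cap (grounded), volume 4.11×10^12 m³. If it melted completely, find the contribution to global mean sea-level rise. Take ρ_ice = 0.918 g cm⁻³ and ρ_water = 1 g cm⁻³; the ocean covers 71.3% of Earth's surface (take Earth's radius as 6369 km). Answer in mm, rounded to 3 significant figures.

≈ 10.4 mm

Osta: 4.11×10^12 m³ × (918/1000) = 3.773×10^12 m³ of water.
Spread over 3.63×10^14 m² of ocean, Δh = 3.773×10^12 / 3.63×10^14 = 0.0104 m = 10.4 mm.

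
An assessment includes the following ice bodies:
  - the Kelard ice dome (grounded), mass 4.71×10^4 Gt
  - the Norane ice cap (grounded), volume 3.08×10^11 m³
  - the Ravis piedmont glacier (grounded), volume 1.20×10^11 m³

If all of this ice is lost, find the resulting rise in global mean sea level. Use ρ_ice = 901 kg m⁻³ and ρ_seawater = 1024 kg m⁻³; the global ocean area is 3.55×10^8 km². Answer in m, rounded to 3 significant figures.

≈ 0.131 m

Kelard: 4.71×10^4 Gt = 4.710×10^16 kg; dividing by ρ_w = 1024 kg m⁻³ gives 4.600×10^13 m³ of water.
Norane: 3.08×10^11 m³ × (901/1024) = 2.710×10^11 m³ of water.
Ravis: 1.20×10^11 m³ × (901/1024) = 1.056×10^11 m³ of water.
Total added water ≈ 4.637×10^13 m³ over 3.55×10^14 m² → Δh = 0.131 m.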